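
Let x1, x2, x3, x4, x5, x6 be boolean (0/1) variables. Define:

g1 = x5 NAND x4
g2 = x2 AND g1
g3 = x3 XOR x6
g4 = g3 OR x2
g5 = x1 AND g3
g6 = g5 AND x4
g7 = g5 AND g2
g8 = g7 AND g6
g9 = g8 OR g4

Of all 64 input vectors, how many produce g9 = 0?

16

g9 = g8 OR g4 must be 0, so both g8 = 0 and g4 = 0.
Enumerating the 64 input combinations, 16 give g9 = 0 and 48 give g9 = 1.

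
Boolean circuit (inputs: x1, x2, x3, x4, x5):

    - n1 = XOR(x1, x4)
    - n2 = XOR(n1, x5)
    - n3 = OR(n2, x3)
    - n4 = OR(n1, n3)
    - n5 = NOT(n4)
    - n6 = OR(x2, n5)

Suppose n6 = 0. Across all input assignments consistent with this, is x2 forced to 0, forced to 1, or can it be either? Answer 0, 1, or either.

n6 = OR(x2, n5) must be 0, so both x2 = 0 and n5 = 0.
n5 = NOT(n4) must be 0, so n4 = 1.
Every assignment with n6 = 0 has x2 = 0; there are 14 such assignment(s).

0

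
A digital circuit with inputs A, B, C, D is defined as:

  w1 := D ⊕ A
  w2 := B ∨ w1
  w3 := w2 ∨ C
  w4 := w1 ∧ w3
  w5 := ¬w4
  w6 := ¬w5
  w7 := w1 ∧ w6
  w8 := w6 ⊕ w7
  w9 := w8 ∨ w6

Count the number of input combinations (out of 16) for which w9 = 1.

w9 = w8 ∨ w6 must be 1, so at least one of w8, w6 is 1.
Enumerating the 16 input combinations, 8 give w9 = 1 and 8 give w9 = 0.

8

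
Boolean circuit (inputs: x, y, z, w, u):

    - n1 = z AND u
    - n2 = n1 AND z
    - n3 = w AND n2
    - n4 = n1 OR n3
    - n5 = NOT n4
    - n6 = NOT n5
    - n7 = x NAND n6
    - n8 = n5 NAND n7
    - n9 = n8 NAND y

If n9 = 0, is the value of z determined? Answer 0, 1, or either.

1

n9 = n8 NAND y must be 0, so both n8 = 1 and y = 1.
n8 = n5 NAND n7 must be 1, so at least one of n5, n7 is 0.
Every assignment with n9 = 0 has z = 1; there are 4 such assignment(s).
  x=0, y=1, z=1, w=0, u=1
  x=0, y=1, z=1, w=1, u=1
  x=1, y=1, z=1, w=0, u=1
  x=1, y=1, z=1, w=1, u=1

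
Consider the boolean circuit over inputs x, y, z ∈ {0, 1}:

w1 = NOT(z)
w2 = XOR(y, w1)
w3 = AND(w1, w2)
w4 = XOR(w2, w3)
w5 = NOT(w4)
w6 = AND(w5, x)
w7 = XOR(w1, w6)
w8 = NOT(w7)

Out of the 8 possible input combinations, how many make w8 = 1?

w8 = NOT(w7) must be 1, so w7 = 0.
w7 = XOR(w1, w6) must be 0, so w1 and w6 are equal.
Satisfying assignments:
  x=0, y=0, z=1
  x=0, y=1, z=1
  x=1, y=0, z=0
  x=1, y=1, z=0
  x=1, y=1, z=1

5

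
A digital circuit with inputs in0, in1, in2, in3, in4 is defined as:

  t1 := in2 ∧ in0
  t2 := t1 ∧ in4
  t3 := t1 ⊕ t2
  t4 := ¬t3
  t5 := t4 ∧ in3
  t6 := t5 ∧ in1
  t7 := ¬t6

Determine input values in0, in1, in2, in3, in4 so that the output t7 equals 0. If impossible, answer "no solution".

in0=0 in1=1 in2=1 in3=1 in4=0

Check with in0=0 in1=1 in2=1 in3=1 in4=0:
t1 = in2 ∧ in0 = 1 ∧ 0 = 0
t2 = t1 ∧ in4 = 0 ∧ 0 = 0
t3 = t1 ⊕ t2 = 0 ⊕ 0 = 0
t4 = ¬t3 = ¬0 = 1
t5 = t4 ∧ in3 = 1 ∧ 1 = 1
t6 = t5 ∧ in1 = 1 ∧ 1 = 1
t7 = ¬t6 = ¬1 = 0
So t7 = 0 as required.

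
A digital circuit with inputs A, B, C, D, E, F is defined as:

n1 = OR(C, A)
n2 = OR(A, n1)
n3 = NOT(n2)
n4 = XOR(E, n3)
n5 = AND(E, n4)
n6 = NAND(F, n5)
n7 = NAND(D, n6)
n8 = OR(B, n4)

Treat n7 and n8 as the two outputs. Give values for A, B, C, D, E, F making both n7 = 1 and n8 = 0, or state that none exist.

A=1, B=0, C=1, D=0, E=0, F=0

Check with A=1, B=0, C=1, D=0, E=0, F=0:
n1 = OR(C, A) = OR(1, 1) = 1
n2 = OR(A, n1) = OR(1, 1) = 1
n3 = NOT(n2) = NOT 1 = 0
n4 = XOR(E, n3) = XOR(0, 0) = 0
n5 = AND(E, n4) = AND(0, 0) = 0
n6 = NAND(F, n5) = NAND(0, 0) = 1
n7 = NAND(D, n6) = NAND(0, 1) = 1
n8 = OR(B, n4) = OR(0, 0) = 0
So n7 = 1 and n8 = 0.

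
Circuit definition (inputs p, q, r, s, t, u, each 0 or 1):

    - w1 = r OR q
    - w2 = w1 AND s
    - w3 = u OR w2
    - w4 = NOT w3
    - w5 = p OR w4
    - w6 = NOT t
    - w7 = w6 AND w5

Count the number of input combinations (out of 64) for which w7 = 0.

43

w7 = w6 AND w5 must be 0, so at least one of w6, w5 is 0.
Enumerating the 64 input combinations, 43 give w7 = 0 and 21 give w7 = 1.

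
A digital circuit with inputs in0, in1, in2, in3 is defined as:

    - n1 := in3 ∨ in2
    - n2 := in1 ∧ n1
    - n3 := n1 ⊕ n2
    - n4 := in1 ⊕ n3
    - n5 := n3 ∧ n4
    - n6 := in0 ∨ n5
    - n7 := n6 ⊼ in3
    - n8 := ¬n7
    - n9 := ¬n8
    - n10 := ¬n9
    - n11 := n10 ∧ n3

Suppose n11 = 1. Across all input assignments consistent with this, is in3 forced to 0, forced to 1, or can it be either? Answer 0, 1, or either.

1

n11 = n10 ∧ n3 must be 1, so both n10 = 1 and n3 = 1.
n10 = ¬n9 must be 1, so n9 = 0.
n3 = n1 ⊕ n2 must be 1, so n1 and n2 differ.
Every assignment with n11 = 1 has in3 = 1; there are 4 such assignment(s).
  in0=0, in1=0, in2=0, in3=1
  in0=0, in1=0, in2=1, in3=1
  in0=1, in1=0, in2=0, in3=1
  in0=1, in1=0, in2=1, in3=1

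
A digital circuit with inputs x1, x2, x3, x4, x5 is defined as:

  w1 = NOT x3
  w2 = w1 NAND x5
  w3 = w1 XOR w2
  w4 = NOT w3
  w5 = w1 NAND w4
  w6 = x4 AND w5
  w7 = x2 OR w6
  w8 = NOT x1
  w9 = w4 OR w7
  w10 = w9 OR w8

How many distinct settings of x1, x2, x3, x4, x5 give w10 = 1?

w10 = w9 OR w8 must be 1, so at least one of w9, w8 is 1.
Enumerating the 32 input combinations, 29 give w10 = 1 and 3 give w10 = 0.

29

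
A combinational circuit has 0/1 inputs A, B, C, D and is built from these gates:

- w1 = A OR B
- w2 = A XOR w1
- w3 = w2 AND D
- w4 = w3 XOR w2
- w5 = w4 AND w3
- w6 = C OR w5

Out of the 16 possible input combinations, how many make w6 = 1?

w6 = C OR w5 must be 1, so at least one of C, w5 is 1.
Enumerating the 16 input combinations, 8 give w6 = 1 and 8 give w6 = 0.

8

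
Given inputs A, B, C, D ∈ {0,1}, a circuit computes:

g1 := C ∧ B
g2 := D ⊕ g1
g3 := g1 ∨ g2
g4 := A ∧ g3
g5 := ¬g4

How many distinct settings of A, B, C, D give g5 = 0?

g5 = ¬g4 must be 0, so g4 = 1.
Satisfying assignments:
  A=1, B=0, C=0, D=1
  A=1, B=0, C=1, D=1
  A=1, B=1, C=0, D=1
  A=1, B=1, C=1, D=0
  A=1, B=1, C=1, D=1

5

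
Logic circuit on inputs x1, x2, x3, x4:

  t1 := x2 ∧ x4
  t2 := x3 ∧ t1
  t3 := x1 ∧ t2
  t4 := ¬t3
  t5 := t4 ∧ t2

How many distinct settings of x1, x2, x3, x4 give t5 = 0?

t5 = t4 ∧ t2 must be 0, so at least one of t4, t2 is 0.
Enumerating the 16 input combinations, 15 give t5 = 0 and 1 give t5 = 1.

15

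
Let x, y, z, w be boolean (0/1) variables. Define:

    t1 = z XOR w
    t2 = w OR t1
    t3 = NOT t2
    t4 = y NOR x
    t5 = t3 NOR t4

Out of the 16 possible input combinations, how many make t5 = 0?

7

t5 = t3 NOR t4 must be 0, so at least one of t3, t4 is 1.
Enumerating the 16 input combinations, 7 give t5 = 0 and 9 give t5 = 1.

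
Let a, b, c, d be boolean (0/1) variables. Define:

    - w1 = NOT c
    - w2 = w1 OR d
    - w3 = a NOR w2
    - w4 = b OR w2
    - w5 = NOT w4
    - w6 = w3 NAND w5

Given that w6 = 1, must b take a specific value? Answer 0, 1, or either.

either

Both values of b occur among assignments with w6 = 1:
  b=0: a=0, b=0, c=0, d=0
  b=1: a=0, b=1, c=0, d=0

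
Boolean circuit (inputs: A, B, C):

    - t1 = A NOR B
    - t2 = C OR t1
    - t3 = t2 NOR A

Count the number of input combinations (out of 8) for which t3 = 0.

t3 = t2 NOR A must be 0, so at least one of t2, A is 1.
Enumerating the 8 input combinations, 7 give t3 = 0 and 1 give t3 = 1.

7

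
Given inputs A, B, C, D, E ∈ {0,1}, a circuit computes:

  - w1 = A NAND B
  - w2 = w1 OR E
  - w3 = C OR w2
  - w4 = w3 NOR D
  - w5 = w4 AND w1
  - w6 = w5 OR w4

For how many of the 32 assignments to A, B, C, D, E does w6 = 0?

31

w6 = w5 OR w4 must be 0, so both w5 = 0 and w4 = 0.
Enumerating the 32 input combinations, 31 give w6 = 0 and 1 give w6 = 1.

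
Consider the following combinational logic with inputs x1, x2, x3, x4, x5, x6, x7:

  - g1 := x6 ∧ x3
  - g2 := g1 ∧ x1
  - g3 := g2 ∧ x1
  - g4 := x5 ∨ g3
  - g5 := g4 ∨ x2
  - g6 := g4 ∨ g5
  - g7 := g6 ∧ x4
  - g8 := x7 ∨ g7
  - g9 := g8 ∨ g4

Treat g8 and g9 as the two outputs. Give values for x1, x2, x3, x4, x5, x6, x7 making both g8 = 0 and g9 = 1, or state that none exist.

Check with x1=1, x2=0, x3=1, x4=0, x5=1, x6=0, x7=0:
g1 = x6 ∧ x3 = 0 ∧ 1 = 0
g2 = g1 ∧ x1 = 0 ∧ 1 = 0
g3 = g2 ∧ x1 = 0 ∧ 1 = 0
g4 = x5 ∨ g3 = 1 ∨ 0 = 1
g5 = g4 ∨ x2 = 1 ∨ 0 = 1
g6 = g4 ∨ g5 = 1 ∨ 1 = 1
g7 = g6 ∧ x4 = 1 ∧ 0 = 0
g8 = x7 ∨ g7 = 0 ∨ 0 = 0
g9 = g8 ∨ g4 = 0 ∨ 1 = 1
So g8 = 0 and g9 = 1.

x1=1, x2=0, x3=1, x4=0, x5=1, x6=0, x7=0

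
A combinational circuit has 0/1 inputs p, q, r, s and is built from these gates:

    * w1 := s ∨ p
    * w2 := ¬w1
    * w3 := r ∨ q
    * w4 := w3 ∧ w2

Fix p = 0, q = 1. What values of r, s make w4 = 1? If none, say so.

Check with p = 0, q = 1 and r=1, s=0:
w1 = s ∨ p = 0 ∨ 0 = 0
w2 = ¬w1 = ¬0 = 1
w3 = r ∨ q = 1 ∨ 1 = 1
w4 = w3 ∧ w2 = 1 ∧ 1 = 1
So w4 = 1.

r=1 s=0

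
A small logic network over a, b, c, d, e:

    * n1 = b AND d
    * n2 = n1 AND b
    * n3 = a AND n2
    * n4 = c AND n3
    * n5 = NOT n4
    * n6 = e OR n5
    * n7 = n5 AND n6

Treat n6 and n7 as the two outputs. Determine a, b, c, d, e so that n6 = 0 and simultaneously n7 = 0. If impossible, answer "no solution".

a=1, b=1, c=1, d=1, e=0

Check with a=1, b=1, c=1, d=1, e=0:
n1 = b AND d = 1 AND 1 = 1
n2 = n1 AND b = 1 AND 1 = 1
n3 = a AND n2 = 1 AND 1 = 1
n4 = c AND n3 = 1 AND 1 = 1
n5 = NOT n4 = NOT 1 = 0
n6 = e OR n5 = 0 OR 0 = 0
n7 = n5 AND n6 = 0 AND 0 = 0
So n6 = 0 and n7 = 0.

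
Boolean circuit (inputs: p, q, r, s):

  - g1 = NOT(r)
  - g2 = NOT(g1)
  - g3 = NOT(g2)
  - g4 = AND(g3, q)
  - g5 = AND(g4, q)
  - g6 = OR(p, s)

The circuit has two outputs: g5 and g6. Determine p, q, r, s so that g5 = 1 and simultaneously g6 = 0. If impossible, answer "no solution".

Check with p=0 q=1 r=0 s=0:
g1 = NOT(r) = NOT 0 = 1
g2 = NOT(g1) = NOT 1 = 0
g3 = NOT(g2) = NOT 0 = 1
g4 = AND(g3, q) = AND(1, 1) = 1
g5 = AND(g4, q) = AND(1, 1) = 1
g6 = OR(p, s) = OR(0, 0) = 0
So g5 = 1 and g6 = 0.

p=0 q=1 r=0 s=0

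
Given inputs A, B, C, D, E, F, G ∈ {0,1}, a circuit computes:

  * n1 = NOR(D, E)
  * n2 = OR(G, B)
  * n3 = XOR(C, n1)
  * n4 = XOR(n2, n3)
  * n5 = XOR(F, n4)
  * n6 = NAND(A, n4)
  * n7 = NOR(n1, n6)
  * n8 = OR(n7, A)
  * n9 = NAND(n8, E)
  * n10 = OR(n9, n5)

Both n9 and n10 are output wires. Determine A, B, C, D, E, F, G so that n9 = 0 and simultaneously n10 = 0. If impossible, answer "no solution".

A=1 B=1 C=0 D=1 E=1 F=1 G=0

Check with A=1 B=1 C=0 D=1 E=1 F=1 G=0:
n1 = NOR(D, E) = NOR(1, 1) = 0
n2 = OR(G, B) = OR(0, 1) = 1
n3 = XOR(C, n1) = XOR(0, 0) = 0
n4 = XOR(n2, n3) = XOR(1, 0) = 1
n5 = XOR(F, n4) = XOR(1, 1) = 0
n6 = NAND(A, n4) = NAND(1, 1) = 0
n7 = NOR(n1, n6) = NOR(0, 0) = 1
n8 = OR(n7, A) = OR(1, 1) = 1
n9 = NAND(n8, E) = NAND(1, 1) = 0
n10 = OR(n9, n5) = OR(0, 0) = 0
So n9 = 0 and n10 = 0.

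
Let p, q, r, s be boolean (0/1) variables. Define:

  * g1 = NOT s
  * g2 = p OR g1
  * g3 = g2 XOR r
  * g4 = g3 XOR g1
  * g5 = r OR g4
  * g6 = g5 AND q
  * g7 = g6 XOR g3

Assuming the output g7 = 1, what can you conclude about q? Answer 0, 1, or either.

Both values of q occur among assignments with g7 = 1:
  q=0: p=0, q=0, r=0, s=0
  q=1: p=0, q=1, r=0, s=0

either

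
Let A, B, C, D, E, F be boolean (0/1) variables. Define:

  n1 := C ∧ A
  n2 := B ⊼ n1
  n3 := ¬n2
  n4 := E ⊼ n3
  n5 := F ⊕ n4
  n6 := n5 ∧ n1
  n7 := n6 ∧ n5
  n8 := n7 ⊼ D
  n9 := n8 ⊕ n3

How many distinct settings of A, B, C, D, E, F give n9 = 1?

56

n9 = n8 ⊕ n3 must be 1, so n8 and n3 differ.
Enumerating the 64 input combinations, 56 give n9 = 1 and 8 give n9 = 0.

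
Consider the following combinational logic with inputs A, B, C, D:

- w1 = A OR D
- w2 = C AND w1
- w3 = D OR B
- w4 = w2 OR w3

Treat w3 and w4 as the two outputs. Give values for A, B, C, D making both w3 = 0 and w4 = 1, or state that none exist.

A=1 B=0 C=1 D=0

Check with A=1 B=0 C=1 D=0:
w1 = A OR D = 1 OR 0 = 1
w2 = C AND w1 = 1 AND 1 = 1
w3 = D OR B = 0 OR 0 = 0
w4 = w2 OR w3 = 1 OR 0 = 1
So w3 = 0 and w4 = 1.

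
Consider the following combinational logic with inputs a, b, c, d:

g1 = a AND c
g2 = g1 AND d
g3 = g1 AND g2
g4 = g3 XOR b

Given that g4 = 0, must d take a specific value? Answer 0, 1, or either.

Both values of d occur among assignments with g4 = 0:
  d=0: a=0, b=0, c=0, d=0
  d=1: a=0, b=0, c=0, d=1

either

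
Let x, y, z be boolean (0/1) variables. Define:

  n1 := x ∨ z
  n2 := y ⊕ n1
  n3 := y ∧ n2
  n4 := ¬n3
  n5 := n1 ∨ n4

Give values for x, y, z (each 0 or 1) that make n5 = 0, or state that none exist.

x=0 y=1 z=0

Check with x=0 y=1 z=0:
n1 = x ∨ z = 0 ∨ 0 = 0
n2 = y ⊕ n1 = 1 ⊕ 0 = 1
n3 = y ∧ n2 = 1 ∧ 1 = 1
n4 = ¬n3 = ¬1 = 0
n5 = n1 ∨ n4 = 0 ∨ 0 = 0
So n5 = 0 as required.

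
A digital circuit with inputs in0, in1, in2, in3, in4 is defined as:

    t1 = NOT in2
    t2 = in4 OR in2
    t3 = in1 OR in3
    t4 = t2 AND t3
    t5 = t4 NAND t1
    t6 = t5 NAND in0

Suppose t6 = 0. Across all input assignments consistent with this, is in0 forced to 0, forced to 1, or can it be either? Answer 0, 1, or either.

1

t6 = t5 NAND in0 must be 0, so both t5 = 1 and in0 = 1.
t5 = t4 NAND t1 must be 1, so at least one of t4, t1 is 0.
Every assignment with t6 = 0 has in0 = 1; there are 13 such assignment(s).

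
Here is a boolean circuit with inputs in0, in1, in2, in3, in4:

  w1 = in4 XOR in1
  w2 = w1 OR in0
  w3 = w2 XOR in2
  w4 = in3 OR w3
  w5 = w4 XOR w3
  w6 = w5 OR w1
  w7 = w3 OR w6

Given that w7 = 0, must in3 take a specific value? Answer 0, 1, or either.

w7 = w3 OR w6 must be 0, so both w3 = 0 and w6 = 0.
Every assignment with w7 = 0 has in3 = 0; there are 4 such assignment(s).
  in0=0, in1=0, in2=0, in3=0, in4=0
  in0=0, in1=1, in2=0, in3=0, in4=1
  in0=1, in1=0, in2=1, in3=0, in4=0
  in0=1, in1=1, in2=1, in3=0, in4=1

0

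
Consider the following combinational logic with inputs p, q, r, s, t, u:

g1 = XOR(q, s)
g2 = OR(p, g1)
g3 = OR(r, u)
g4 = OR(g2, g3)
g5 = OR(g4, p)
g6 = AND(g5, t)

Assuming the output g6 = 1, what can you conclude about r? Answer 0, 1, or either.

either

Both values of r occur among assignments with g6 = 1:
  r=0: p=0, q=0, r=0, s=0, t=1, u=1
  r=1: p=0, q=0, r=1, s=0, t=1, u=0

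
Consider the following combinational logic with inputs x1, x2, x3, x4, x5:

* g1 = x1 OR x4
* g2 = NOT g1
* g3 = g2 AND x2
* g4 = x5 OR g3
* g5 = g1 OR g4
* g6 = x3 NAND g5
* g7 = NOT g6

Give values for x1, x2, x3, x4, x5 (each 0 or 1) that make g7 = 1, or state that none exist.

x1=0, x2=0, x3=1, x4=1, x5=0

Check with x1=0, x2=0, x3=1, x4=1, x5=0:
g1 = x1 OR x4 = 0 OR 1 = 1
g2 = NOT g1 = NOT 1 = 0
g3 = g2 AND x2 = 0 AND 0 = 0
g4 = x5 OR g3 = 0 OR 0 = 0
g5 = g1 OR g4 = 1 OR 0 = 1
g6 = x3 NAND g5 = 1 NAND 1 = 0
g7 = NOT g6 = NOT 0 = 1
So g7 = 1 as required.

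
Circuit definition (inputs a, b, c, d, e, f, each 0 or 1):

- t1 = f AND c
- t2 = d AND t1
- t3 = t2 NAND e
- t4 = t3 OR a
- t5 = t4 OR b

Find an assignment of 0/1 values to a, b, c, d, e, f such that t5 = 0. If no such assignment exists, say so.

t5 = t4 OR b must be 0, so both t4 = 0 and b = 0.
Check with a=0, b=0, c=1, d=1, e=1, f=1:
t1 = f AND c = 1 AND 1 = 1
t2 = d AND t1 = 1 AND 1 = 1
t3 = t2 NAND e = 1 NAND 1 = 0
t4 = t3 OR a = 0 OR 0 = 0
t5 = t4 OR b = 0 OR 0 = 0
So t5 = 0 as required.

a=0, b=0, c=1, d=1, e=1, f=1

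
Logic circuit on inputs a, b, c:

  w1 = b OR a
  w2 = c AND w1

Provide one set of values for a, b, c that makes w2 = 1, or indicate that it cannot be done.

w2 = c AND w1 must be 1, so both c = 1 and w1 = 1.
w1 = b OR a must be 1, so at least one of b, a is 1.
Check with a=1, b=1, c=1:
w1 = b OR a = 1 OR 1 = 1
w2 = c AND w1 = 1 AND 1 = 1
So w2 = 1 as required.

a=1, b=1, c=1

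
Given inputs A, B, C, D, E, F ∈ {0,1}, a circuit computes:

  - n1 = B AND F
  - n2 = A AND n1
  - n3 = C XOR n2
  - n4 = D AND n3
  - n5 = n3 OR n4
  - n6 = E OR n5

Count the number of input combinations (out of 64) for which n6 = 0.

16

n6 = E OR n5 must be 0, so both E = 0 and n5 = 0.
n5 = n3 OR n4 must be 0, so both n3 = 0 and n4 = 0.
Enumerating the 64 input combinations, 16 give n6 = 0 and 48 give n6 = 1.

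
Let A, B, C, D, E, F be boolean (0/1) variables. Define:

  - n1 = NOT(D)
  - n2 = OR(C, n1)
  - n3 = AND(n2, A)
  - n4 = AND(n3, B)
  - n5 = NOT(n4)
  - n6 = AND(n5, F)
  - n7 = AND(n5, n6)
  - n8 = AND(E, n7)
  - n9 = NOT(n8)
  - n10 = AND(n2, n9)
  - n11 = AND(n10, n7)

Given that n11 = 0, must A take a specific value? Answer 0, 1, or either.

Both values of A occur among assignments with n11 = 0:
  A=0: A=0, B=0, C=0, D=0, E=0, F=0
  A=1: A=1, B=0, C=0, D=0, E=0, F=0

either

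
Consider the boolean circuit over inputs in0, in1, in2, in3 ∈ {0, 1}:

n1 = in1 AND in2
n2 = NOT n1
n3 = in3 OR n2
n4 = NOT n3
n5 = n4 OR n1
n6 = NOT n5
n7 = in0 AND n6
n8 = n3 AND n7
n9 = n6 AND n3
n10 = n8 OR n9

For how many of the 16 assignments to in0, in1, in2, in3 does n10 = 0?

4

n10 = n8 OR n9 must be 0, so both n8 = 0 and n9 = 0.
n8 = n3 AND n7 must be 0, so at least one of n3, n7 is 0.
n9 = n6 AND n3 must be 0, so at least one of n6, n3 is 0.
Satisfying assignments:
  in0=0, in1=1, in2=1, in3=0
  in0=0, in1=1, in2=1, in3=1
  in0=1, in1=1, in2=1, in3=0
  in0=1, in1=1, in2=1, in3=1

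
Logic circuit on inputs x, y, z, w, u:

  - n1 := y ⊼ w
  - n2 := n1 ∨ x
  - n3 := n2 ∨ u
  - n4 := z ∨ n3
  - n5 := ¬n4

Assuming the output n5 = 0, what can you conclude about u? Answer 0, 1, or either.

either

Both values of u occur among assignments with n5 = 0:
  u=0: x=0, y=0, z=0, w=0, u=0
  u=1: x=0, y=0, z=0, w=0, u=1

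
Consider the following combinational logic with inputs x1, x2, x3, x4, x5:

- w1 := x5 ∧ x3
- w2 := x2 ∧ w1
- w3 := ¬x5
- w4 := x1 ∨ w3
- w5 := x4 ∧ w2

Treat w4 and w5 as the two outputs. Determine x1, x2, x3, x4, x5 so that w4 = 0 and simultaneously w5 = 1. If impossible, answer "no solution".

x1=0 x2=1 x3=1 x4=1 x5=1

Check with x1=0 x2=1 x3=1 x4=1 x5=1:
w1 = x5 ∧ x3 = 1 ∧ 1 = 1
w2 = x2 ∧ w1 = 1 ∧ 1 = 1
w3 = ¬x5 = ¬1 = 0
w4 = x1 ∨ w3 = 0 ∨ 0 = 0
w5 = x4 ∧ w2 = 1 ∧ 1 = 1
So w4 = 0 and w5 = 1.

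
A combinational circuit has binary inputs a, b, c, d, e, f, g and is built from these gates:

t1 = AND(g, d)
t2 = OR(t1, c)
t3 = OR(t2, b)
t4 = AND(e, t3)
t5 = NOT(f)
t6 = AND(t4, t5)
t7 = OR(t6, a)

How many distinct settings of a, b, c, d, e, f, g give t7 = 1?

t7 = OR(t6, a) must be 1, so at least one of t6, a is 1.
Enumerating the 128 input combinations, 77 give t7 = 1 and 51 give t7 = 0.

77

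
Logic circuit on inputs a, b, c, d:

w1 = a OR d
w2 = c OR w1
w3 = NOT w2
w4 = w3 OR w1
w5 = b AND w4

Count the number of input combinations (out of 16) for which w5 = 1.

w5 = b AND w4 must be 1, so both b = 1 and w4 = 1.
w4 = w3 OR w1 must be 1, so at least one of w3, w1 is 1.
Enumerating the 16 input combinations, 7 give w5 = 1 and 9 give w5 = 0.

7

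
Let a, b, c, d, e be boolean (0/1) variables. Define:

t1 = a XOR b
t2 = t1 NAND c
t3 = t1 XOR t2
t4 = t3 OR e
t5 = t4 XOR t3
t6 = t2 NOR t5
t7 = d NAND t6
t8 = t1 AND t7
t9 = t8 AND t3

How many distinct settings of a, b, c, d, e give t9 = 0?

28

t9 = t8 AND t3 must be 0, so at least one of t8, t3 is 0.
Enumerating the 32 input combinations, 28 give t9 = 0 and 4 give t9 = 1.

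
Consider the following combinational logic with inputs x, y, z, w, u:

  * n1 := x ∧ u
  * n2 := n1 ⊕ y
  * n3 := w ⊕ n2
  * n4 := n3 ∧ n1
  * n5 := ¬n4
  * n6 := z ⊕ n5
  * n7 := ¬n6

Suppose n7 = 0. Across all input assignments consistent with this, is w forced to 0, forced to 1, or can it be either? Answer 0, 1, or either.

Both values of w occur among assignments with n7 = 0:
  w=0: x=0, y=0, z=0, w=0, u=0
  w=1: x=0, y=0, z=0, w=1, u=0

either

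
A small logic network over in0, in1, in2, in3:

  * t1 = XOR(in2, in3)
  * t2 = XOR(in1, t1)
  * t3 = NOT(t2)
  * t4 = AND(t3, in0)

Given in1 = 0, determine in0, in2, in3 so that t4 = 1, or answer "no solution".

in0=1, in2=1, in3=1

t4 = AND(t3, in0) must be 1, so both t3 = 1 and in0 = 1.
Check with in1 = 0 and in0=1, in2=1, in3=1:
t1 = XOR(in2, in3) = XOR(1, 1) = 0
t2 = XOR(in1, t1) = XOR(0, 0) = 0
t3 = NOT(t2) = NOT 0 = 1
t4 = AND(t3, in0) = AND(1, 1) = 1
So t4 = 1.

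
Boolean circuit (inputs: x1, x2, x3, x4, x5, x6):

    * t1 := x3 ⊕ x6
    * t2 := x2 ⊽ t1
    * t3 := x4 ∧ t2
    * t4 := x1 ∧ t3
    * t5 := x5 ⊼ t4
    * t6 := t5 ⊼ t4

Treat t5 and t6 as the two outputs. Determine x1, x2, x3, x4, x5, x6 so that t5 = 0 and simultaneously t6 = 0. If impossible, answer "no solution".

no solution exists

Across all 64 input combinations, none give both t5 = 0 and t6 = 0.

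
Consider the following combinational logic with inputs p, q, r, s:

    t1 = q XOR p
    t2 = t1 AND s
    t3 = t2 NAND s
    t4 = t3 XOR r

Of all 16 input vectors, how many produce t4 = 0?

8

t4 = t3 XOR r must be 0, so t3 and r are equal.
Enumerating the 16 input combinations, 8 give t4 = 0 and 8 give t4 = 1.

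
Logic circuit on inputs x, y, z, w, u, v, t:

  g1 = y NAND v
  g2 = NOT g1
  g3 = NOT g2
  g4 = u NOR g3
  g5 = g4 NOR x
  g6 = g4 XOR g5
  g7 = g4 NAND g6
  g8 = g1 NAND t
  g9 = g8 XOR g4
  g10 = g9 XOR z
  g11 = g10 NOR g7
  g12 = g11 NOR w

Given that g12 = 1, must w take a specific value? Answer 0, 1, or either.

0

g12 = g11 NOR w must be 1, so both g11 = 0 and w = 0.
g11 = g10 NOR g7 must be 0, so at least one of g10, g7 is 1.
Every assignment with g12 = 1 has w = 0; there are 60 such assignment(s).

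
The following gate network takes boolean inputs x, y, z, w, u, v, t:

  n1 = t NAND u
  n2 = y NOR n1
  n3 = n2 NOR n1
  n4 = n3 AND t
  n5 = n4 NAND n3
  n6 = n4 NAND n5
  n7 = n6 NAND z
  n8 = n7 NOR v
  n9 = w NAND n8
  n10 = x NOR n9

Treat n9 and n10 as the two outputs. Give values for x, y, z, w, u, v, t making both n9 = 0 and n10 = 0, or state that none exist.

x=1, y=1, z=1, w=1, u=1, v=0, t=0

Check with x=1, y=1, z=1, w=1, u=1, v=0, t=0:
n1 = t NAND u = 0 NAND 1 = 1
n2 = y NOR n1 = 1 NOR 1 = 0
n3 = n2 NOR n1 = 0 NOR 1 = 0
n4 = n3 AND t = 0 AND 0 = 0
n5 = n4 NAND n3 = 0 NAND 0 = 1
n6 = n4 NAND n5 = 0 NAND 1 = 1
n7 = n6 NAND z = 1 NAND 1 = 0
n8 = n7 NOR v = 0 NOR 0 = 1
n9 = w NAND n8 = 1 NAND 1 = 0
n10 = x NOR n9 = 1 NOR 0 = 0
So n9 = 0 and n10 = 0.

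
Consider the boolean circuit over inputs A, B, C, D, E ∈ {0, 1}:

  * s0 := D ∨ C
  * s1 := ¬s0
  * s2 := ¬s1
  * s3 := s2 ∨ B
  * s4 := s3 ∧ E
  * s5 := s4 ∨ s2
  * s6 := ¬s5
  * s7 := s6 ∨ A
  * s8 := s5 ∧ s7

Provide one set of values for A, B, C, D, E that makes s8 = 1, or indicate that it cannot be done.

A=1, B=0, C=1, D=0, E=1

s8 = s5 ∧ s7 must be 1, so both s5 = 1 and s7 = 1.
s5 = s4 ∨ s2 must be 1, so at least one of s4, s2 is 1.
s7 = s6 ∨ A must be 1, so at least one of s6, A is 1.
Check with A=1, B=0, C=1, D=0, E=1:
s0 = D ∨ C = 0 ∨ 1 = 1
s1 = ¬s0 = ¬1 = 0
s2 = ¬s1 = ¬0 = 1
s3 = s2 ∨ B = 1 ∨ 0 = 1
s4 = s3 ∧ E = 1 ∧ 1 = 1
s5 = s4 ∨ s2 = 1 ∨ 1 = 1
s6 = ¬s5 = ¬1 = 0
s7 = s6 ∨ A = 0 ∨ 1 = 1
s8 = s5 ∧ s7 = 1 ∧ 1 = 1
So s8 = 1 as required.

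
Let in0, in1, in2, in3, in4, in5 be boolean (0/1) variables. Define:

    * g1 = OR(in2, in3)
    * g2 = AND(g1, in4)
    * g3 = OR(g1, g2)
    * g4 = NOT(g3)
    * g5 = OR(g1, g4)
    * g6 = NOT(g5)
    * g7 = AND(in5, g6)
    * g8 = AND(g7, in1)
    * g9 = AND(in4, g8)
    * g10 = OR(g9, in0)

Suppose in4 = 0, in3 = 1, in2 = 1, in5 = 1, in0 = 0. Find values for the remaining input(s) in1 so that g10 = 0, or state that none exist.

g10 = OR(g9, in0) must be 0, so both g9 = 0 and in0 = 0.
g9 = AND(in4, g8) must be 0, so at least one of in4, g8 is 0.
Check with in4 = 0, in3 = 1, in2 = 1, in5 = 1, in0 = 0 and in1=1:
g1 = OR(in2, in3) = OR(1, 1) = 1
g2 = AND(g1, in4) = AND(1, 0) = 0
g3 = OR(g1, g2) = OR(1, 0) = 1
g4 = NOT(g3) = NOT 1 = 0
g5 = OR(g1, g4) = OR(1, 0) = 1
g6 = NOT(g5) = NOT 1 = 0
g7 = AND(in5, g6) = AND(1, 0) = 0
g8 = AND(g7, in1) = AND(0, 1) = 0
g9 = AND(in4, g8) = AND(0, 0) = 0
g10 = OR(g9, in0) = OR(0, 0) = 0
So g10 = 0.

in1=1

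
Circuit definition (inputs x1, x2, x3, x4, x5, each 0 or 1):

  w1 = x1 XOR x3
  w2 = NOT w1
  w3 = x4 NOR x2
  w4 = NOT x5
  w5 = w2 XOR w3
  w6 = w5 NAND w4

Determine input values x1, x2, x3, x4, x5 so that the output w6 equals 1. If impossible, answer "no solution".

x1=0 x2=0 x3=1 x4=0 x5=1

w6 = w5 NAND w4 must be 1, so at least one of w5, w4 is 0.
Check with x1=0 x2=0 x3=1 x4=0 x5=1:
w1 = x1 XOR x3 = 0 XOR 1 = 1
w2 = NOT w1 = NOT 1 = 0
w3 = x4 NOR x2 = 0 NOR 0 = 1
w4 = NOT x5 = NOT 1 = 0
w5 = w2 XOR w3 = 0 XOR 1 = 1
w6 = w5 NAND w4 = 1 NAND 0 = 1
So w6 = 1 as required.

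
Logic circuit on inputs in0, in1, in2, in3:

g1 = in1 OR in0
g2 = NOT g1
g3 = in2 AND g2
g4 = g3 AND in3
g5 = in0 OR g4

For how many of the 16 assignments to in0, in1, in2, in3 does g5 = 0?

g5 = in0 OR g4 must be 0, so both in0 = 0 and g4 = 0.
g4 = g3 AND in3 must be 0, so at least one of g3, in3 is 0.
Enumerating the 16 input combinations, 7 give g5 = 0 and 9 give g5 = 1.

7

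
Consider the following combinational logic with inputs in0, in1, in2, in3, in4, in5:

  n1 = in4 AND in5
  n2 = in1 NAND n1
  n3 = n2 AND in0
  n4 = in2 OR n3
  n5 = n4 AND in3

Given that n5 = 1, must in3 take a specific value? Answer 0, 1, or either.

1

n5 = n4 AND in3 must be 1, so both n4 = 1 and in3 = 1.
n4 = in2 OR n3 must be 1, so at least one of in2, n3 is 1.
Every assignment with n5 = 1 has in3 = 1; there are 23 such assignment(s).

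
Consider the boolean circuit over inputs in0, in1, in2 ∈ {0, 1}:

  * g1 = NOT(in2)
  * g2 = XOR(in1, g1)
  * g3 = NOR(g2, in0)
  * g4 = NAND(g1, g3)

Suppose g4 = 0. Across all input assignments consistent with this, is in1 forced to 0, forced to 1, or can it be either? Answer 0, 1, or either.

g4 = NAND(g1, g3) must be 0, so both g1 = 1 and g3 = 1.
g1 = NOT(in2) must be 1, so in2 = 0.
Every assignment with g4 = 0 has in1 = 1; there are 1 such assignment(s).
  in0=0, in1=1, in2=0

1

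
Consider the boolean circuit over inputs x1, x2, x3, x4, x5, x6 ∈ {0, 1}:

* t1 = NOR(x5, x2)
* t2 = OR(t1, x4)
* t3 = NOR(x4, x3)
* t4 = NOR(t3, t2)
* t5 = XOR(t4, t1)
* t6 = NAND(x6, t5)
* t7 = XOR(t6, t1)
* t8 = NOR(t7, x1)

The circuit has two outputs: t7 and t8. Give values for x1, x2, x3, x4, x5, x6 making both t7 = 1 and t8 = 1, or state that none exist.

no solution exists

Across all 64 input combinations, none give both t7 = 1 and t8 = 1.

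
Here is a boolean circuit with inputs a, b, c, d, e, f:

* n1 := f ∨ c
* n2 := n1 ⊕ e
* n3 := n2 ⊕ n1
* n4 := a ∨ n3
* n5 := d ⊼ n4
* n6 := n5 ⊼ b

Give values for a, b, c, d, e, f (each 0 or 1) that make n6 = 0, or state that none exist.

Check with a=1, b=1, c=0, d=0, e=1, f=0:
n1 = f ∨ c = 0 ∨ 0 = 0
n2 = n1 ⊕ e = 0 ⊕ 1 = 1
n3 = n2 ⊕ n1 = 1 ⊕ 0 = 1
n4 = a ∨ n3 = 1 ∨ 1 = 1
n5 = d ⊼ n4 = 0 ⊼ 1 = 1
n6 = n5 ⊼ b = 1 ⊼ 1 = 0
So n6 = 0 as required.

a=1, b=1, c=0, d=0, e=1, f=0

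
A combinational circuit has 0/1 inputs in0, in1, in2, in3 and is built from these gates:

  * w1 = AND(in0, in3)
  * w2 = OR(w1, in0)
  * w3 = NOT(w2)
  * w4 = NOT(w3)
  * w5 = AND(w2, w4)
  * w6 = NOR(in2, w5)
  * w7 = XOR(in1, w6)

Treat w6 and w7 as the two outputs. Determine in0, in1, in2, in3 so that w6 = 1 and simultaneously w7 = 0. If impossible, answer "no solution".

in0=0, in1=1, in2=0, in3=0

Check with in0=0, in1=1, in2=0, in3=0:
w1 = AND(in0, in3) = AND(0, 0) = 0
w2 = OR(w1, in0) = OR(0, 0) = 0
w3 = NOT(w2) = NOT 0 = 1
w4 = NOT(w3) = NOT 1 = 0
w5 = AND(w2, w4) = AND(0, 0) = 0
w6 = NOR(in2, w5) = NOR(0, 0) = 1
w7 = XOR(in1, w6) = XOR(1, 1) = 0
So w6 = 1 and w7 = 0.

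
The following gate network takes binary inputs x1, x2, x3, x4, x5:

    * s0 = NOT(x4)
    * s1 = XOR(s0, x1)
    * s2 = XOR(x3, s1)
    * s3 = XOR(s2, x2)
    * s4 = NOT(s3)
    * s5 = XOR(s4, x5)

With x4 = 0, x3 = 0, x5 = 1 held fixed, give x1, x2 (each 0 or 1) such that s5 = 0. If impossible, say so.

Check with x4 = 0, x3 = 0, x5 = 1 and x1=1, x2=0:
s0 = NOT(x4) = NOT 0 = 1
s1 = XOR(s0, x1) = XOR(1, 1) = 0
s2 = XOR(x3, s1) = XOR(0, 0) = 0
s3 = XOR(s2, x2) = XOR(0, 0) = 0
s4 = NOT(s3) = NOT 0 = 1
s5 = XOR(s4, x5) = XOR(1, 1) = 0
So s5 = 0.

x1=1 x2=0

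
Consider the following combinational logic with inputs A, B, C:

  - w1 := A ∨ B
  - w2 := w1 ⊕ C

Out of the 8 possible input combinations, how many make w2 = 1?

4

w2 = w1 ⊕ C must be 1, so w1 and C differ.
Enumerating the 8 input combinations, 4 give w2 = 1 and 4 give w2 = 0.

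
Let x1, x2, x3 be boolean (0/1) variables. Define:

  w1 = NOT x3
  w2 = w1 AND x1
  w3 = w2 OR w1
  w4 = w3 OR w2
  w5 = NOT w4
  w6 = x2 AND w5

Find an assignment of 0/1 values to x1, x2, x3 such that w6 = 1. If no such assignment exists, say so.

x1=0, x2=1, x3=1

w6 = x2 AND w5 must be 1, so both x2 = 1 and w5 = 1.
Check with x1=0, x2=1, x3=1:
w1 = NOT x3 = NOT 1 = 0
w2 = w1 AND x1 = 0 AND 0 = 0
w3 = w2 OR w1 = 0 OR 0 = 0
w4 = w3 OR w2 = 0 OR 0 = 0
w5 = NOT w4 = NOT 0 = 1
w6 = x2 AND w5 = 1 AND 1 = 1
So w6 = 1 as required.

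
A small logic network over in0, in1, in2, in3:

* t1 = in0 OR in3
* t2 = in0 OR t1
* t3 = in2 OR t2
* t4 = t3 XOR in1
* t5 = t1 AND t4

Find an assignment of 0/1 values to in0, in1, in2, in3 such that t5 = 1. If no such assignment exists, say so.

Check with in0=1 in1=0 in2=1 in3=0:
t1 = in0 OR in3 = 1 OR 0 = 1
t2 = in0 OR t1 = 1 OR 1 = 1
t3 = in2 OR t2 = 1 OR 1 = 1
t4 = t3 XOR in1 = 1 XOR 0 = 1
t5 = t1 AND t4 = 1 AND 1 = 1
So t5 = 1 as required.

in0=1 in1=0 in2=1 in3=0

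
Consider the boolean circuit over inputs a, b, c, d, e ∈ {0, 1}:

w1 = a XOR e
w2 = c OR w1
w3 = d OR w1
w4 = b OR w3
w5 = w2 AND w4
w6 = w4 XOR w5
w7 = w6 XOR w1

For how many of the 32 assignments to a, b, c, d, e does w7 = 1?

22

w7 = w6 XOR w1 must be 1, so w6 and w1 differ.
Enumerating the 32 input combinations, 22 give w7 = 1 and 10 give w7 = 0.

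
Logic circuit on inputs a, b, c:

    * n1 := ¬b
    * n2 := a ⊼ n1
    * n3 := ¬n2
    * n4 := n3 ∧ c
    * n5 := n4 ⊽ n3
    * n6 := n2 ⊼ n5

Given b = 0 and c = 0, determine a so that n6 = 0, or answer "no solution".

Check with b = 0 and c = 0 and a=0:
n1 = ¬b = ¬0 = 1
n2 = a ⊼ n1 = 0 ⊼ 1 = 1
n3 = ¬n2 = ¬1 = 0
n4 = n3 ∧ c = 0 ∧ 0 = 0
n5 = n4 ⊽ n3 = 0 ⊽ 0 = 1
n6 = n2 ⊼ n5 = 1 ⊼ 1 = 0
So n6 = 0.

a=0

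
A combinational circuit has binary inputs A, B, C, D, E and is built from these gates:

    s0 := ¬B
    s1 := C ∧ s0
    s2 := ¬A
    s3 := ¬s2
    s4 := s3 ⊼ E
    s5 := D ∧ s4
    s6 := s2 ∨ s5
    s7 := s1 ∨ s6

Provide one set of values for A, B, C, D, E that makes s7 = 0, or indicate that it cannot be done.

A=1, B=1, C=1, D=1, E=1

s7 = s1 ∨ s6 must be 0, so both s1 = 0 and s6 = 0.
Check with A=1, B=1, C=1, D=1, E=1:
s0 = ¬B = ¬1 = 0
s1 = C ∧ s0 = 1 ∧ 0 = 0
s2 = ¬A = ¬1 = 0
s3 = ¬s2 = ¬0 = 1
s4 = s3 ⊼ E = 1 ⊼ 1 = 0
s5 = D ∧ s4 = 1 ∧ 0 = 0
s6 = s2 ∨ s5 = 0 ∨ 0 = 0
s7 = s1 ∨ s6 = 0 ∨ 0 = 0
So s7 = 0 as required.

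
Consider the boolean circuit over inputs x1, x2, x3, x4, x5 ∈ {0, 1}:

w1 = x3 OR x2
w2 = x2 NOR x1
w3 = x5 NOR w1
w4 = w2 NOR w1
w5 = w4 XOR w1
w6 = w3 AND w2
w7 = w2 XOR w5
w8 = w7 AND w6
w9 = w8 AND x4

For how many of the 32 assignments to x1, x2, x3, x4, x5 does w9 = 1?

1

w9 = w8 AND x4 must be 1, so both w8 = 1 and x4 = 1.
w8 = w7 AND w6 must be 1, so both w7 = 1 and w6 = 1.
Satisfying assignments:
  x1=0, x2=0, x3=0, x4=1, x5=0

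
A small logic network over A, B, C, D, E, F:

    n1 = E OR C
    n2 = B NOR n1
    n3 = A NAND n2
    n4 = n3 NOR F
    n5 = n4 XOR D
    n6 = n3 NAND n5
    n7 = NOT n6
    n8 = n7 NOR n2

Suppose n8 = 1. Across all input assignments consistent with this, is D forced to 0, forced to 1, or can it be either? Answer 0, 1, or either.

0

n8 = n7 NOR n2 must be 1, so both n7 = 0 and n2 = 0.
Every assignment with n8 = 1 has D = 0; there are 28 such assignment(s).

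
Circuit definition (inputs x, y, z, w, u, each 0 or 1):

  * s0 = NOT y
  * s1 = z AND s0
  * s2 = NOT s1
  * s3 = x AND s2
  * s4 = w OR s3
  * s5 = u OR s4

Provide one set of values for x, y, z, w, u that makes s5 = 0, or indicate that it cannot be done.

s5 = u OR s4 must be 0, so both u = 0 and s4 = 0.
s4 = w OR s3 must be 0, so both w = 0 and s3 = 0.
s3 = x AND s2 must be 0, so at least one of x, s2 is 0.
Check with x=1 y=0 z=1 w=0 u=0:
s0 = NOT y = NOT 0 = 1
s1 = z AND s0 = 1 AND 1 = 1
s2 = NOT s1 = NOT 1 = 0
s3 = x AND s2 = 1 AND 0 = 0
s4 = w OR s3 = 0 OR 0 = 0
s5 = u OR s4 = 0 OR 0 = 0
So s5 = 0 as required.

x=1 y=0 z=1 w=0 u=0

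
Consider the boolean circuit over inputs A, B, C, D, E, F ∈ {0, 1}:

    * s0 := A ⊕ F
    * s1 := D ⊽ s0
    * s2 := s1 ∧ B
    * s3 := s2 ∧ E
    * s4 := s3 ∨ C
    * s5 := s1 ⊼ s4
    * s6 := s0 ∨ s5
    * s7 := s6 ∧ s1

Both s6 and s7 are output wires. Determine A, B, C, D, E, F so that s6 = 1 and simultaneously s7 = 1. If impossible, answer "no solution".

Check with A=1, B=1, C=0, D=0, E=0, F=1:
s0 = A ⊕ F = 1 ⊕ 1 = 0
s1 = D ⊽ s0 = 0 ⊽ 0 = 1
s2 = s1 ∧ B = 1 ∧ 1 = 1
s3 = s2 ∧ E = 1 ∧ 0 = 0
s4 = s3 ∨ C = 0 ∨ 0 = 0
s5 = s1 ⊼ s4 = 1 ⊼ 0 = 1
s6 = s0 ∨ s5 = 0 ∨ 1 = 1
s7 = s6 ∧ s1 = 1 ∧ 1 = 1
So s6 = 1 and s7 = 1.

A=1, B=1, C=0, D=0, E=0, F=1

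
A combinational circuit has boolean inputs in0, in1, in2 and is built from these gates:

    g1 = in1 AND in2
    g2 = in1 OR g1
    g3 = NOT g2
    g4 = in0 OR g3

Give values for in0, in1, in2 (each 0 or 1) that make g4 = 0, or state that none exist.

g4 = in0 OR g3 must be 0, so both in0 = 0 and g3 = 0.
g3 = NOT g2 must be 0, so g2 = 1.
g2 = in1 OR g1 must be 1, so at least one of in1, g1 is 1.
Check with in0=0, in1=1, in2=1:
g1 = in1 AND in2 = 1 AND 1 = 1
g2 = in1 OR g1 = 1 OR 1 = 1
g3 = NOT g2 = NOT 1 = 0
g4 = in0 OR g3 = 0 OR 0 = 0
So g4 = 0 as required.

in0=0, in1=1, in2=1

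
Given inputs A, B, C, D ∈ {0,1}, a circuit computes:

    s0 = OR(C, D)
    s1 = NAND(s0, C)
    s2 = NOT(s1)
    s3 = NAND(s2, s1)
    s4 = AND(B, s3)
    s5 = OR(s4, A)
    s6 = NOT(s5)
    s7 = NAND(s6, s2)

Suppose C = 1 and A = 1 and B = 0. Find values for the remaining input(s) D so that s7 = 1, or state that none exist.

D=1

s7 = NAND(s6, s2) must be 1, so at least one of s6, s2 is 0.
Check with C = 1 and A = 1 and B = 0 and D=1:
s0 = OR(C, D) = OR(1, 1) = 1
s1 = NAND(s0, C) = NAND(1, 1) = 0
s2 = NOT(s1) = NOT 0 = 1
s3 = NAND(s2, s1) = NAND(1, 0) = 1
s4 = AND(B, s3) = AND(0, 1) = 0
s5 = OR(s4, A) = OR(0, 1) = 1
s6 = NOT(s5) = NOT 1 = 0
s7 = NAND(s6, s2) = NAND(0, 1) = 1
So s7 = 1.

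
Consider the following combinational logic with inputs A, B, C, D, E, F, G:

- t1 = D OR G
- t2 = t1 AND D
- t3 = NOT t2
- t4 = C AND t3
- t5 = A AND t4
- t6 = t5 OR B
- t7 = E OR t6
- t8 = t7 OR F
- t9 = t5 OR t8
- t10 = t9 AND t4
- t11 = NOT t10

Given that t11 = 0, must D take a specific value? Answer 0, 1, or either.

0

t11 = NOT t10 must be 0, so t10 = 1.
Every assignment with t11 = 0 has D = 0; there are 30 such assignment(s).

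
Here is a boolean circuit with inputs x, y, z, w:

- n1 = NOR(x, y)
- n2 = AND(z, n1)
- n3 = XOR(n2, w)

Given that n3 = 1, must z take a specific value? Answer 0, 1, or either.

Both values of z occur among assignments with n3 = 1:
  z=0: x=0, y=0, z=0, w=1
  z=1: x=0, y=0, z=1, w=0

either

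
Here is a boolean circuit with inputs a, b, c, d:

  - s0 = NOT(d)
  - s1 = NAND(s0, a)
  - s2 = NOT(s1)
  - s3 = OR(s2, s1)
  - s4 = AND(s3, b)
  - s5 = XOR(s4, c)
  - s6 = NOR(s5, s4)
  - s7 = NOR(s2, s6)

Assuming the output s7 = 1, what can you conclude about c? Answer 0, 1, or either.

either

Both values of c occur among assignments with s7 = 1:
  c=0: a=0, b=1, c=0, d=0
  c=1: a=0, b=0, c=1, d=0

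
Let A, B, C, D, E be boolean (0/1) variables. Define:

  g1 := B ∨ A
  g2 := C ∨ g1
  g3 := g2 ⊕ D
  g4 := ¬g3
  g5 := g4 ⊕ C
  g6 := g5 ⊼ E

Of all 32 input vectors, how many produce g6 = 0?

8

g6 = g5 ⊼ E must be 0, so both g5 = 1 and E = 1.
g5 = g4 ⊕ C must be 1, so g4 and C differ.
Enumerating the 32 input combinations, 8 give g6 = 0 and 24 give g6 = 1.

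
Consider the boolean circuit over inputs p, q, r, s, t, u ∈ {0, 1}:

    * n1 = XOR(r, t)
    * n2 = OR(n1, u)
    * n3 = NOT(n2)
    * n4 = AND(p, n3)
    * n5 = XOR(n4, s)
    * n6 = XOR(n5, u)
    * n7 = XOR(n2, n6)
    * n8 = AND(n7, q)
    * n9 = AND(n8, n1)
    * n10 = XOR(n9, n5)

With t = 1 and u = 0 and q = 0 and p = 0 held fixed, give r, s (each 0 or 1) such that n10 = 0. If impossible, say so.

n10 = XOR(n9, n5) must be 0, so n9 and n5 are equal.
Check with t = 1 and u = 0 and q = 0 and p = 0 and r=0, s=0:
n1 = XOR(r, t) = XOR(0, 1) = 1
n2 = OR(n1, u) = OR(1, 0) = 1
n3 = NOT(n2) = NOT 1 = 0
n4 = AND(p, n3) = AND(0, 0) = 0
n5 = XOR(n4, s) = XOR(0, 0) = 0
n6 = XOR(n5, u) = XOR(0, 0) = 0
n7 = XOR(n2, n6) = XOR(1, 0) = 1
n8 = AND(n7, q) = AND(1, 0) = 0
n9 = AND(n8, n1) = AND(0, 1) = 0
n10 = XOR(n9, n5) = XOR(0, 0) = 0
So n10 = 0.

r=0, s=0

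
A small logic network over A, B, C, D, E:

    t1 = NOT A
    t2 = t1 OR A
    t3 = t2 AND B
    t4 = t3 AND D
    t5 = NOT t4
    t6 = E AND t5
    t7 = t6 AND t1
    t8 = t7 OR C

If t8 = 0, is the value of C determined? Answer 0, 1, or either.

0

t8 = t7 OR C must be 0, so both t7 = 0 and C = 0.
t7 = t6 AND t1 must be 0, so at least one of t6, t1 is 0.
Every assignment with t8 = 0 has C = 0; there are 13 such assignment(s).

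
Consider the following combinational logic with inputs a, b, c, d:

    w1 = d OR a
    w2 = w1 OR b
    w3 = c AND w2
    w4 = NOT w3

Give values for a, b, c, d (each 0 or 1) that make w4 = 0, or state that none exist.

w4 = NOT w3 must be 0, so w3 = 1.
w3 = c AND w2 must be 1, so both c = 1 and w2 = 1.
w2 = w1 OR b must be 1, so at least one of w1, b is 1.
Check with a=0, b=0, c=1, d=1:
w1 = d OR a = 1 OR 0 = 1
w2 = w1 OR b = 1 OR 0 = 1
w3 = c AND w2 = 1 AND 1 = 1
w4 = NOT w3 = NOT 1 = 0
So w4 = 0 as required.

a=0, b=0, c=1, d=1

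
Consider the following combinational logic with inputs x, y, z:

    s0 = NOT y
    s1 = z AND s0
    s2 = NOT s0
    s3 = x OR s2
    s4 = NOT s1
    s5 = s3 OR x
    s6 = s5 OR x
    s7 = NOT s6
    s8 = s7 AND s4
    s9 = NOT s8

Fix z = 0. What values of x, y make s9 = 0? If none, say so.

x=0 y=0

s9 = NOT s8 must be 0, so s8 = 1.
Check with z = 0 and x=0, y=0:
s0 = NOT y = NOT 0 = 1
s1 = z AND s0 = 0 AND 1 = 0
s2 = NOT s0 = NOT 1 = 0
s3 = x OR s2 = 0 OR 0 = 0
s4 = NOT s1 = NOT 0 = 1
s5 = s3 OR x = 0 OR 0 = 0
s6 = s5 OR x = 0 OR 0 = 0
s7 = NOT s6 = NOT 0 = 1
s8 = s7 AND s4 = 1 AND 1 = 1
s9 = NOT s8 = NOT 1 = 0
So s9 = 0.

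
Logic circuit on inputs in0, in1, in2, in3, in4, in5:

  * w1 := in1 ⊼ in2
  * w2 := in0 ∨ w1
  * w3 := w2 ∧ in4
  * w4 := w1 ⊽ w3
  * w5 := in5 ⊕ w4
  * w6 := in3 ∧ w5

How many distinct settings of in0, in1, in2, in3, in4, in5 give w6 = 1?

w6 = in3 ∧ w5 must be 1, so both in3 = 1 and w5 = 1.
Enumerating the 64 input combinations, 16 give w6 = 1 and 48 give w6 = 0.

16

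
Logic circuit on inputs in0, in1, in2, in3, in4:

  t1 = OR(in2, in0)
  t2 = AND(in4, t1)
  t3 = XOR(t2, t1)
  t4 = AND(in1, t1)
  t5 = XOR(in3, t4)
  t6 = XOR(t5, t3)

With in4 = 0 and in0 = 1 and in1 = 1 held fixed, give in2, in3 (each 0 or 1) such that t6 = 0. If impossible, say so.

in2=0, in3=0

t6 = XOR(t5, t3) must be 0, so t5 and t3 are equal.
Check with in4 = 0 and in0 = 1 and in1 = 1 and in2=0, in3=0:
t1 = OR(in2, in0) = OR(0, 1) = 1
t2 = AND(in4, t1) = AND(0, 1) = 0
t3 = XOR(t2, t1) = XOR(0, 1) = 1
t4 = AND(in1, t1) = AND(1, 1) = 1
t5 = XOR(in3, t4) = XOR(0, 1) = 1
t6 = XOR(t5, t3) = XOR(1, 1) = 0
So t6 = 0.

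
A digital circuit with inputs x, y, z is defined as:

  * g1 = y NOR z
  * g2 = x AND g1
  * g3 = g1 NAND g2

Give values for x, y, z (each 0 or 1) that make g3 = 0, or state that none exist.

x=1, y=0, z=0

g3 = g1 NAND g2 must be 0, so both g1 = 1 and g2 = 1.
g1 = y NOR z must be 1, so both y = 0 and z = 0.
g2 = x AND g1 must be 1, so both x = 1 and g1 = 1.
Check with x=1, y=0, z=0:
g1 = y NOR z = 0 NOR 0 = 1
g2 = x AND g1 = 1 AND 1 = 1
g3 = g1 NAND g2 = 1 NAND 1 = 0
So g3 = 0 as required.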